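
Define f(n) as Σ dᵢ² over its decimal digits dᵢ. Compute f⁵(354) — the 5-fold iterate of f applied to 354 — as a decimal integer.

89

354 → 3² + 5² + 4² = 9 + 25 + 16 = 50
50 → 5² + 0² = 25 + 0 = 25
25 → 2² + 5² = 4 + 25 = 29
29 → 2² + 9² = 4 + 81 = 85
85 → 8² + 5² = 64 + 25 = 89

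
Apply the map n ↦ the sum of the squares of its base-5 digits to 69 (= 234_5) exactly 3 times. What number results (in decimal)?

13

69 = (2,3,4)_5 → 2² + 3² + 4² = 29
29 = (1,0,4)_5 → 1² + 0² + 4² = 17
17 = (3,2)_5 → 3² + 2² = 13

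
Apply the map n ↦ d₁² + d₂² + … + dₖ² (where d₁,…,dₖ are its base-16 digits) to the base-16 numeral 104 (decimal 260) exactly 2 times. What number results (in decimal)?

2

260 = (1,0,4)_16 → 1² + 0² + 4² = 1 + 0 + 16 = 17
17 = (1,1)_16 → 1² + 1² = 1 + 1 = 2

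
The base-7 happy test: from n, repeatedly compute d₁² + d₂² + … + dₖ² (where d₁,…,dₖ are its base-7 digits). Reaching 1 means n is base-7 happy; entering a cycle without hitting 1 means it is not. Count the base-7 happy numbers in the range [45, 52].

45: 45 → 45  (repeats 45)
46: 46 → 52 → 10 → 10  (repeats 10)
47: 47 → 61 → 27 → 45 → 45  (repeats 45)
48: 48 → 72 → 14 → 4 → 16 → 8 → 2 → 4  (repeats 4)
49: 49 → 1  (reaches 1)
50: 50 → 2 → 4 → 16 → 8 → 2  (repeats 2)
51: 51 → 5 → 25 → 25  (repeats 25)
52: 52 → 10 → 10  (repeats 10)
base-7 happy: 49

1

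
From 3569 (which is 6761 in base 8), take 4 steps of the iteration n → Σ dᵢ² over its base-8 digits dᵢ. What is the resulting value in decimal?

2

3569 = (6,7,6,1)_8 → 6² + 7² + 6² + 1² = 36 + 49 + 36 + 1 = 122
122 = (1,7,2)_8 → 1² + 7² + 2² = 1 + 49 + 4 = 54
54 = (6,6)_8 → 6² + 6² = 36 + 36 = 72
72 = (1,1,0)_8 → 1² + 1² + 0² = 1 + 1 + 0 = 2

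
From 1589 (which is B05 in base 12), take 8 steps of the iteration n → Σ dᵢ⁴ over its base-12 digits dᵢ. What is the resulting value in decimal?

1589 = (11,0,5)_12 → 11⁴ + 0⁴ + 5⁴ = 15266
15266 = (8,10,0,2)_12 → 8⁴ + 10⁴ + 0⁴ + 2⁴ = 14112
14112 = (8,2,0,0)_12 → 8⁴ + 2⁴ + 0⁴ + 0⁴ = 4112
4112 = (2,4,6,8)_12 → 2⁴ + 4⁴ + 6⁴ + 8⁴ = 5664
5664 = (3,3,4,0)_12 → 3⁴ + 3⁴ + 4⁴ + 0⁴ = 418
418 = (2,10,10)_12 → 2⁴ + 10⁴ + 10⁴ = 20016
20016 = (11,7,0,0)_12 → 11⁴ + 7⁴ + 0⁴ + 0⁴ = 17042
17042 = (9,10,4,2)_12 → 9⁴ + 10⁴ + 4⁴ + 2⁴ = 16833

16833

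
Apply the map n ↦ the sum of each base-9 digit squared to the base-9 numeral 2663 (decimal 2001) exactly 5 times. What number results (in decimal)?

89

2001 = (2,6,6,3)_9 → 2² + 6² + 6² + 3² = 85
85 = (1,0,4)_9 → 1² + 0² + 4² = 17
17 = (1,8)_9 → 1² + 8² = 65
65 = (7,2)_9 → 7² + 2² = 53
53 = (5,8)_9 → 5² + 8² = 89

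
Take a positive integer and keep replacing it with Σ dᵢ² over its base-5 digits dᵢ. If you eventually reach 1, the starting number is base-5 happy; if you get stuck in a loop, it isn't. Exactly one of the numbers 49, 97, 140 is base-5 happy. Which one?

49

49: 49 → 33 → 11 → 5 → 1  — reaches 1 (base-5 happy)
97: 97 → 29 → 17 → 13 → 13  — repeats 13 (not base-5 happy)
140: 140 → 10 → 4 → 16 → 10  — repeats 10 (not base-5 happy)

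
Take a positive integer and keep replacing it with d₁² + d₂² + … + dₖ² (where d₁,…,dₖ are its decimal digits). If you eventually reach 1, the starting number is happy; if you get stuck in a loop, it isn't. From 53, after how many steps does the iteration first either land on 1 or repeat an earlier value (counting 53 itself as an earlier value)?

53 → 34
34 → 25
25 → 29
29 → 85
85 → 89
89 → 145
145 → 42
42 → 20
20 → 4
4 → 16
16 → 37
37 → 58
58 → 89  — 89 repeats.
That took 13 steps.

13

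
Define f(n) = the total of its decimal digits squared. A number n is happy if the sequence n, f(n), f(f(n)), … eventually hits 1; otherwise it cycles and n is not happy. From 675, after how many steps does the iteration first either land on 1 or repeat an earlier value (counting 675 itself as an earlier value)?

11

675 → 6² + 7² + 5² = 110
110 → 1² + 1² + 0² = 2
2 → 2² = 4
4 → 4² = 16
16 → 1² + 6² = 37
37 → 3² + 7² = 58
58 → 5² + 8² = 89
89 → 8² + 9² = 145
145 → 1² + 4² + 5² = 42
42 → 4² + 2² = 20
20 → 2² + 0² = 4  — 4 repeats.
That took 11 steps.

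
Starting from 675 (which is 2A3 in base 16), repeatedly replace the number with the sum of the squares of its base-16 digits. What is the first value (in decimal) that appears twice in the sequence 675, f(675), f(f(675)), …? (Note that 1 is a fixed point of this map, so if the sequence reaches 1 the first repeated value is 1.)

50

675 = (2,10,3)_16 → 2² + 10² + 3² = 4 + 100 + 9 = 113
113 = (7,1)_16 → 7² + 1² = 49 + 1 = 50
50 = (3,2)_16 → 3² + 2² = 9 + 4 = 13
13 = (13)_16 → 13² = 169
169 = (10,9)_16 → 10² + 9² = 100 + 81 = 181
181 = (11,5)_16 → 11² + 5² = 121 + 25 = 146
146 = (9,2)_16 → 9² + 2² = 81 + 4 = 85
85 = (5,5)_16 → 5² + 5² = 25 + 25 = 50  — 50 already appeared earlier.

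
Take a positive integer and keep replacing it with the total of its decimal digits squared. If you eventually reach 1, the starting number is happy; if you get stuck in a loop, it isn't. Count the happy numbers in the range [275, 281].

275: 275 → 78 → 113 → 11 → 2 → 4 → 16 → 37 → 58 → 89 → 145 → 42 → 20 → 4  (repeats 4)
276: 276 → 89 → 145 → 42 → 20 → 4 → 16 → 37 → 58 → 89  (repeats 89)
277: 277 → 102 → 5 → 25 → 29 → 85 → 89 → 145 → 42 → 20 → 4 → 16 → 37 → 58 → 89  (repeats 89)
278: 278 → 117 → 51 → 26 → 40 → 16 → 37 → 58 → 89 → 145 → 42 → 20 → 4 → 16  (repeats 16)
279: 279 → 134 → 26 → 40 → 16 → 37 → 58 → 89 → 145 → 42 → 20 → 4 → 16  (repeats 16)
280: 280 → 68 → 100 → 1  (reaches 1)
281: 281 → 69 → 117 → 51 → 26 → 40 → 16 → 37 → 58 → 89 → 145 → 42 → 20 → 4 → 16  (repeats 16)
happy: 280

1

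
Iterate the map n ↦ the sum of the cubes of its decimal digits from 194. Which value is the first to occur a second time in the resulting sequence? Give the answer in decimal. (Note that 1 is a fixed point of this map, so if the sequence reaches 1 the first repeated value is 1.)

194 → 1³ + 9³ + 4³ = 794
794 → 7³ + 9³ + 4³ = 1136
1136 → 1³ + 1³ + 3³ + 6³ = 245
245 → 2³ + 4³ + 5³ = 197
197 → 1³ + 9³ + 7³ = 1073
1073 → 1³ + 0³ + 7³ + 3³ = 371
371 → 3³ + 7³ + 1³ = 371  — 371 already appeared earlier.

371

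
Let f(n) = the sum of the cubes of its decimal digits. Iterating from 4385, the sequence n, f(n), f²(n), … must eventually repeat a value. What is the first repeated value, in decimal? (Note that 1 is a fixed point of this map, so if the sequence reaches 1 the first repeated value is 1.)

4385 → 728
728 → 863
863 → 755
755 → 593
593 → 881
881 → 1025
1025 → 134
134 → 92
92 → 737
737 → 713
713 → 371
371 → 371  — 371 already appeared earlier.

371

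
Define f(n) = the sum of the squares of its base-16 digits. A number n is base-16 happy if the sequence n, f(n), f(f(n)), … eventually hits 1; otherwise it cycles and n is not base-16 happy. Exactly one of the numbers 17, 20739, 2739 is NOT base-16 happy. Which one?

17: 17 → 2 → 4 → 16 → 1  — reaches 1 (base-16 happy)
20739: 20739 → 35 → 13 → 169 → 181 → 146 → 85 → 50 → 13  — repeats 13 (not base-16 happy)
2739: 2739 → 230 → 232 → 260 → 17 → 2 → 4 → 16 → 1  — reaches 1 (base-16 happy)

20739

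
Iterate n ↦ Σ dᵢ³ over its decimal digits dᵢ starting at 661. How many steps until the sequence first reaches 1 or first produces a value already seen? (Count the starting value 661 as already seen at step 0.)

7

661 → 6³ + 6³ + 1³ = 216 + 216 + 1 = 433
433 → 4³ + 3³ + 3³ = 64 + 27 + 27 = 118
118 → 1³ + 1³ + 8³ = 1 + 1 + 512 = 514
514 → 5³ + 1³ + 4³ = 125 + 1 + 64 = 190
190 → 1³ + 9³ + 0³ = 1 + 729 + 0 = 730
730 → 7³ + 3³ + 0³ = 343 + 27 + 0 = 370
370 → 3³ + 7³ + 0³ = 27 + 343 + 0 = 370  — 370 repeats.
That took 7 steps.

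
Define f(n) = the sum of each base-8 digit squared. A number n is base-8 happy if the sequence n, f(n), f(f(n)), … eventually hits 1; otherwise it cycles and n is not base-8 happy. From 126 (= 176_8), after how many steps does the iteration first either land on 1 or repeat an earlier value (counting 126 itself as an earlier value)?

5

126 = (1,7,6)_8 → 86
86 = (1,2,6)_8 → 41
41 = (5,1)_8 → 26
26 = (3,2)_8 → 13
13 = (1,5)_8 → 26  — 26 repeats.
That took 5 steps.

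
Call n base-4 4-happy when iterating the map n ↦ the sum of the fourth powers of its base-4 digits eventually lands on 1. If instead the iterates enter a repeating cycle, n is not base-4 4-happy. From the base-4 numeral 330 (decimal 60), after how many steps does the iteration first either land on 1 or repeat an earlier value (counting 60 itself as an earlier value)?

5

60 = (3,3,0)_4 → 3⁴ + 3⁴ + 0⁴ = 81 + 81 + 0 = 162
162 = (2,2,0,2)_4 → 2⁴ + 2⁴ + 0⁴ + 2⁴ = 16 + 16 + 0 + 16 = 48
48 = (3,0,0)_4 → 3⁴ + 0⁴ + 0⁴ = 81 + 0 + 0 = 81
81 = (1,1,0,1)_4 → 1⁴ + 1⁴ + 0⁴ + 1⁴ = 1 + 1 + 0 + 1 = 3
3 = (3)_4 → 3⁴ = 81  — 81 repeats.
That took 5 steps.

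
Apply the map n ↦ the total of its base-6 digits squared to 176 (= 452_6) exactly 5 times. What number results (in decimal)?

176 = (4,5,2)_6 → 4² + 5² + 2² = 16 + 25 + 4 = 45
45 = (1,1,3)_6 → 1² + 1² + 3² = 1 + 1 + 9 = 11
11 = (1,5)_6 → 1² + 5² = 1 + 25 = 26
26 = (4,2)_6 → 4² + 2² = 16 + 4 = 20
20 = (3,2)_6 → 3² + 2² = 9 + 4 = 13

13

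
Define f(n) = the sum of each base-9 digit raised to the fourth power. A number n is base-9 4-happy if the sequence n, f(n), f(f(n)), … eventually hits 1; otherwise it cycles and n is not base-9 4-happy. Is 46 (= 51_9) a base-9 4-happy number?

46 = (5,1)_9 → 5⁴ + 1⁴ = 626
626 = (7,6,5)_9 → 7⁴ + 6⁴ + 5⁴ = 4322
4322 = (5,8,3,2)_9 → 5⁴ + 8⁴ + 3⁴ + 2⁴ = 4818
4818 = (6,5,4,3)_9 → 6⁴ + 5⁴ + 4⁴ + 3⁴ = 2258
2258 = (3,0,7,8)_9 → 3⁴ + 0⁴ + 7⁴ + 8⁴ = 6578
6578 = (1,0,0,1,8)_9 → 1⁴ + 0⁴ + 0⁴ + 1⁴ + 8⁴ = 4098
4098 = (5,5,5,3)_9 → 5⁴ + 5⁴ + 5⁴ + 3⁴ = 1956
1956 = (2,6,1,3)_9 → 2⁴ + 6⁴ + 1⁴ + 3⁴ = 1394
1394 = (1,8,1,8)_9 → 1⁴ + 8⁴ + 1⁴ + 8⁴ = 8194
8194 = (1,2,2,1,4)_9 → 1⁴ + 2⁴ + 2⁴ + 1⁴ + 4⁴ = 290
290 = (3,5,2)_9 → 3⁴ + 5⁴ + 2⁴ = 722
722 = (8,8,2)_9 → 8⁴ + 8⁴ + 2⁴ = 8208
8208 = (1,2,2,3,0)_9 → 1⁴ + 2⁴ + 2⁴ + 3⁴ + 0⁴ = 114
114 = (1,3,6)_9 → 1⁴ + 3⁴ + 6⁴ = 1378
1378 = (1,8,0,1)_9 → 1⁴ + 8⁴ + 0⁴ + 1⁴ = 4098  — 4098 already seen; the sequence cycles without reaching 1.

not base-9 4-happy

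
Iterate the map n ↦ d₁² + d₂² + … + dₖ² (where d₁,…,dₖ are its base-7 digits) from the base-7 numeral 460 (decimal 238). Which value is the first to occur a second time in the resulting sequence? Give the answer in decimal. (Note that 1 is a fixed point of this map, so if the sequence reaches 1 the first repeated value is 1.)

238 = (4,6,0)_7 → 4² + 6² + 0² = 16 + 36 + 0 = 52
52 = (1,0,3)_7 → 1² + 0² + 3² = 1 + 0 + 9 = 10
10 = (1,3)_7 → 1² + 3² = 1 + 9 = 10  — 10 already appeared earlier.

10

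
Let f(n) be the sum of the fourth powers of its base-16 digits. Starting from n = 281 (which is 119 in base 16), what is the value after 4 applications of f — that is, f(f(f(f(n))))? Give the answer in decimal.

281 = (1,1,9)_16 → 6563
6563 = (1,9,10,3)_16 → 16643
16643 = (4,1,0,3)_16 → 338
338 = (1,5,2)_16 → 642

642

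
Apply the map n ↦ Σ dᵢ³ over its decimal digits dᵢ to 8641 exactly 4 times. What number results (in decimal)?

8641 → 8³ + 6³ + 4³ + 1³ = 793
793 → 7³ + 9³ + 3³ = 1099
1099 → 1³ + 0³ + 9³ + 9³ = 1459
1459 → 1³ + 4³ + 5³ + 9³ = 919

919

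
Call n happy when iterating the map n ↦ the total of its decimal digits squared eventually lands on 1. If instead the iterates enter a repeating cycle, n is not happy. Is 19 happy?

19 → 1² + 9² = 1 + 81 = 82
82 → 8² + 2² = 64 + 4 = 68
68 → 6² + 8² = 36 + 64 = 100
100 → 1² + 0² + 0² = 1 + 0 + 0 = 1  — reached 1.

happy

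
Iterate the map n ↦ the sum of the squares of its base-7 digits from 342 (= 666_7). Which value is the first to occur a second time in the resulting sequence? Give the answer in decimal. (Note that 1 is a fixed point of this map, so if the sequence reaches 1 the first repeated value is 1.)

342 = (6,6,6)_7 → 6² + 6² + 6² = 36 + 36 + 36 = 108
108 = (2,1,3)_7 → 2² + 1² + 3² = 4 + 1 + 9 = 14
14 = (2,0)_7 → 2² + 0² = 4 + 0 = 4
4 = (4)_7 → 4² = 16
16 = (2,2)_7 → 2² + 2² = 4 + 4 = 8
8 = (1,1)_7 → 1² + 1² = 1 + 1 = 2
2 = (2)_7 → 2² = 4  — 4 already appeared earlier.

4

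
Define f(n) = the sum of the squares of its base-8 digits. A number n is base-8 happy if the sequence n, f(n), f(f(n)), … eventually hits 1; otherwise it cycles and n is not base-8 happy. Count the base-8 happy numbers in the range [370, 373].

1

370: 370 → 65 → 2 → 4 → 16 → 4  (repeats 4)
371: 371 → 70 → 37 → 41 → 26 → 13 → 26  (repeats 26)
372: 372 → 77 → 27 → 18 → 8 → 1  (reaches 1)
373: 373 → 86 → 41 → 26 → 13 → 26  (repeats 26)
base-8 happy: 372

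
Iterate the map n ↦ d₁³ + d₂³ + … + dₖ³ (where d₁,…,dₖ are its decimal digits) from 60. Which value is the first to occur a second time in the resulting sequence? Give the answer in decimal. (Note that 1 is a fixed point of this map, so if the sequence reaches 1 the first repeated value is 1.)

153

60 → 6³ + 0³ = 216 + 0 = 216
216 → 2³ + 1³ + 6³ = 8 + 1 + 216 = 225
225 → 2³ + 2³ + 5³ = 8 + 8 + 125 = 141
141 → 1³ + 4³ + 1³ = 1 + 64 + 1 = 66
66 → 6³ + 6³ = 216 + 216 = 432
432 → 4³ + 3³ + 2³ = 64 + 27 + 8 = 99
99 → 9³ + 9³ = 729 + 729 = 1458
1458 → 1³ + 4³ + 5³ + 8³ = 1 + 64 + 125 + 512 = 702
702 → 7³ + 0³ + 2³ = 343 + 0 + 8 = 351
351 → 3³ + 5³ + 1³ = 27 + 125 + 1 = 153
153 → 1³ + 5³ + 3³ = 1 + 125 + 27 = 153  — 153 already appeared earlier.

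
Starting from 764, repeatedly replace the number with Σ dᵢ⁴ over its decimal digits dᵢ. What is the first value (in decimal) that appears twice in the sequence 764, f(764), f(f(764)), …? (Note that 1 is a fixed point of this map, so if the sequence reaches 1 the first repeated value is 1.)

764 → 7⁴ + 6⁴ + 4⁴ = 2401 + 1296 + 256 = 3953
3953 → 3⁴ + 9⁴ + 5⁴ + 3⁴ = 81 + 6561 + 625 + 81 = 7348
7348 → 7⁴ + 3⁴ + 4⁴ + 8⁴ = 2401 + 81 + 256 + 4096 = 6834
6834 → 6⁴ + 8⁴ + 3⁴ + 4⁴ = 1296 + 4096 + 81 + 256 = 5729
5729 → 5⁴ + 7⁴ + 2⁴ + 9⁴ = 625 + 2401 + 16 + 6561 = 9603
9603 → 9⁴ + 6⁴ + 0⁴ + 3⁴ = 6561 + 1296 + 0 + 81 = 7938
7938 → 7⁴ + 9⁴ + 3⁴ + 8⁴ = 2401 + 6561 + 81 + 4096 = 13139
13139 → 1⁴ + 3⁴ + 1⁴ + 3⁴ + 9⁴ = 1 + 81 + 1 + 81 + 6561 = 6725
6725 → 6⁴ + 7⁴ + 2⁴ + 5⁴ = 1296 + 2401 + 16 + 625 = 4338
4338 → 4⁴ + 3⁴ + 3⁴ + 8⁴ = 256 + 81 + 81 + 4096 = 4514
4514 → 4⁴ + 5⁴ + 1⁴ + 4⁴ = 256 + 625 + 1 + 256 = 1138
1138 → 1⁴ + 1⁴ + 3⁴ + 8⁴ = 1 + 1 + 81 + 4096 = 4179
4179 → 4⁴ + 1⁴ + 7⁴ + 9⁴ = 256 + 1 + 2401 + 6561 = 9219
9219 → 9⁴ + 2⁴ + 1⁴ + 9⁴ = 6561 + 16 + 1 + 6561 = 13139  — 13139 already appeared earlier.

13139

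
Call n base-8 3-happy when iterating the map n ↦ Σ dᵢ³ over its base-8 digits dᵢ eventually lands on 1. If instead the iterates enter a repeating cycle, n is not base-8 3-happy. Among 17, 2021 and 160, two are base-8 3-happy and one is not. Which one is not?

17: 17 → 9 → 2 → 8 → 1  — reaches 1 (base-8 3-happy)
2021: 2021 → 559 → 469 → 476 → 434 → 440 → 559  — repeats 559 (not base-8 3-happy)
160: 160 → 72 → 2 → 8 → 1  — reaches 1 (base-8 3-happy)

2021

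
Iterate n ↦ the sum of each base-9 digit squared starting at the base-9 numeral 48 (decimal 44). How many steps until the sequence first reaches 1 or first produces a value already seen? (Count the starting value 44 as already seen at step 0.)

8

44 = (4,8)_9 → 4² + 8² = 16 + 64 = 80
80 = (8,8)_9 → 8² + 8² = 64 + 64 = 128
128 = (1,5,2)_9 → 1² + 5² + 2² = 1 + 25 + 4 = 30
30 = (3,3)_9 → 3² + 3² = 9 + 9 = 18
18 = (2,0)_9 → 2² + 0² = 4 + 0 = 4
4 = (4)_9 → 4² = 16
16 = (1,7)_9 → 1² + 7² = 1 + 49 = 50
50 = (5,5)_9 → 5² + 5² = 25 + 25 = 50  — 50 repeats.
That took 8 steps.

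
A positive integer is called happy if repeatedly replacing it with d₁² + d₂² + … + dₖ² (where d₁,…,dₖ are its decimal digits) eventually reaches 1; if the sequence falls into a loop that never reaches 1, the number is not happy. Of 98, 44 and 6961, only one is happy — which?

44

98: 98 → 145 → 42 → 20 → 4 → 16 → 37 → 58 → 89 → 145  — repeats 145 (not happy)
44: 44 → 32 → 13 → 10 → 1  — reaches 1 (happy)
6961: 6961 → 154 → 42 → 20 → 4 → 16 → 37 → 58 → 89 → 145 → 42  — repeats 42 (not happy)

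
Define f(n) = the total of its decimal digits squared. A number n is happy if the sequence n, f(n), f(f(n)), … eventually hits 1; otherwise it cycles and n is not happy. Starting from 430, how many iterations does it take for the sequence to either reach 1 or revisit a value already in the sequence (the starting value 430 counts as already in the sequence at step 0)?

430 → 4² + 3² + 0² = 16 + 9 + 0 = 25
25 → 2² + 5² = 4 + 25 = 29
29 → 2² + 9² = 4 + 81 = 85
85 → 8² + 5² = 64 + 25 = 89
89 → 8² + 9² = 64 + 81 = 145
145 → 1² + 4² + 5² = 1 + 16 + 25 = 42
42 → 4² + 2² = 16 + 4 = 20
20 → 2² + 0² = 4 + 0 = 4
4 → 4² = 16
16 → 1² + 6² = 1 + 36 = 37
37 → 3² + 7² = 9 + 49 = 58
58 → 5² + 8² = 25 + 64 = 89  — 89 repeats.
That took 12 steps.

12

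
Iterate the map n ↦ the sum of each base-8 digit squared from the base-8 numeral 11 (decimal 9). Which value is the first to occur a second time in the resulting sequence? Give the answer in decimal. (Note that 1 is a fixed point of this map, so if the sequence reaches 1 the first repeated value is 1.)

4

9 = (1,1)_8 → 1² + 1² = 2
2 = (2)_8 → 2² = 4
4 = (4)_8 → 4² = 16
16 = (2,0)_8 → 2² + 0² = 4  — 4 already appeared earlier.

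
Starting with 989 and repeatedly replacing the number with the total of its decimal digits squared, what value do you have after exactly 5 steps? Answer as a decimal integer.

989 → 9² + 8² + 9² = 226
226 → 2² + 2² + 6² = 44
44 → 4² + 4² = 32
32 → 3² + 2² = 13
13 → 1² + 3² = 10

10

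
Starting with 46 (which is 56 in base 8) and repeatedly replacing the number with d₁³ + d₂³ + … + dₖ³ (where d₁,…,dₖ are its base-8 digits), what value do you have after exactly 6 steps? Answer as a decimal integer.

1

46 = (5,6)_8 → 5³ + 6³ = 341
341 = (5,2,5)_8 → 5³ + 2³ + 5³ = 258
258 = (4,0,2)_8 → 4³ + 0³ + 2³ = 72
72 = (1,1,0)_8 → 1³ + 1³ + 0³ = 2
2 = (2)_8 → 2³ = 8
8 = (1,0)_8 → 1³ + 0³ = 1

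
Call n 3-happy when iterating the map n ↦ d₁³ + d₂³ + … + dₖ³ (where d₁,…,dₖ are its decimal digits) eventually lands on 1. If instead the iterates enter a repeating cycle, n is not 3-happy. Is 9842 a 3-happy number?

9842 → 9³ + 8³ + 4³ + 2³ = 729 + 512 + 64 + 8 = 1313
1313 → 1³ + 3³ + 1³ + 3³ = 1 + 27 + 1 + 27 = 56
56 → 5³ + 6³ = 125 + 216 = 341
341 → 3³ + 4³ + 1³ = 27 + 64 + 1 = 92
92 → 9³ + 2³ = 729 + 8 = 737
737 → 7³ + 3³ + 7³ = 343 + 27 + 343 = 713
713 → 7³ + 1³ + 3³ = 343 + 1 + 27 = 371
371 → 3³ + 7³ + 1³ = 27 + 343 + 1 = 371  — 371 already seen; the sequence cycles without reaching 1.

not 3-happy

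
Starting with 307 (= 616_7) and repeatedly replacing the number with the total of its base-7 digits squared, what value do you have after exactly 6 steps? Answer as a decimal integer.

37

307 = (6,1,6)_7 → 6² + 1² + 6² = 36 + 1 + 36 = 73
73 = (1,3,3)_7 → 1² + 3² + 3² = 1 + 9 + 9 = 19
19 = (2,5)_7 → 2² + 5² = 4 + 25 = 29
29 = (4,1)_7 → 4² + 1² = 16 + 1 = 17
17 = (2,3)_7 → 2² + 3² = 4 + 9 = 13
13 = (1,6)_7 → 1² + 6² = 1 + 36 = 37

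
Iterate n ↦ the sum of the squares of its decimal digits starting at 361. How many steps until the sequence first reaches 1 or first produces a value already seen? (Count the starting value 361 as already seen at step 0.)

13

361 → 46
46 → 52
52 → 29
29 → 85
85 → 89
89 → 145
145 → 42
42 → 20
20 → 4
4 → 16
16 → 37
37 → 58
58 → 89  — 89 repeats.
That took 13 steps.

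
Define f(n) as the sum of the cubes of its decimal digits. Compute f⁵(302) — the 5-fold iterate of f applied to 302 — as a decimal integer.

737

302 → 3³ + 0³ + 2³ = 27 + 0 + 8 = 35
35 → 3³ + 5³ = 27 + 125 = 152
152 → 1³ + 5³ + 2³ = 1 + 125 + 8 = 134
134 → 1³ + 3³ + 4³ = 1 + 27 + 64 = 92
92 → 9³ + 2³ = 729 + 8 = 737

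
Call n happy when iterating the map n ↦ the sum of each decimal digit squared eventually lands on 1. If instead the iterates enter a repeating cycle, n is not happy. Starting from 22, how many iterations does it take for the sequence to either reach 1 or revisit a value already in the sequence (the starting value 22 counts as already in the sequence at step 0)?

22 → 2² + 2² = 4 + 4 = 8
8 → 8² = 64
64 → 6² + 4² = 36 + 16 = 52
52 → 5² + 2² = 25 + 4 = 29
29 → 2² + 9² = 4 + 81 = 85
85 → 8² + 5² = 64 + 25 = 89
89 → 8² + 9² = 64 + 81 = 145
145 → 1² + 4² + 5² = 1 + 16 + 25 = 42
42 → 4² + 2² = 16 + 4 = 20
20 → 2² + 0² = 4 + 0 = 4
4 → 4² = 16
16 → 1² + 6² = 1 + 36 = 37
37 → 3² + 7² = 9 + 49 = 58
58 → 5² + 8² = 25 + 64 = 89  — 89 repeats.
That took 14 steps.

14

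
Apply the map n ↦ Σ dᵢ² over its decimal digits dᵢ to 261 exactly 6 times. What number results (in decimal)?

261 → 2² + 6² + 1² = 41
41 → 4² + 1² = 17
17 → 1² + 7² = 50
50 → 5² + 0² = 25
25 → 2² + 5² = 29
29 → 2² + 9² = 85

85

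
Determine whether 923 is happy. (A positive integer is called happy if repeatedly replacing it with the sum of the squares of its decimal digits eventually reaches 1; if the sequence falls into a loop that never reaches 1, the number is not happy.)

923 → 9² + 2² + 3² = 81 + 4 + 9 = 94
94 → 9² + 4² = 81 + 16 = 97
97 → 9² + 7² = 81 + 49 = 130
130 → 1² + 3² + 0² = 1 + 9 + 0 = 10
10 → 1² + 0² = 1 + 0 = 1  — reached 1.

happy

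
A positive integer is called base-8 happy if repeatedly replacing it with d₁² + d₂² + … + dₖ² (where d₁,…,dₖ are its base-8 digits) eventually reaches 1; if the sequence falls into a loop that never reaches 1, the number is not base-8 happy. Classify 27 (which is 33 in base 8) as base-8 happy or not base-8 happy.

27 = (3,3)_8 → 3² + 3² = 18
18 = (2,2)_8 → 2² + 2² = 8
8 = (1,0)_8 → 1² + 0² = 1  — reached 1.

base-8 happy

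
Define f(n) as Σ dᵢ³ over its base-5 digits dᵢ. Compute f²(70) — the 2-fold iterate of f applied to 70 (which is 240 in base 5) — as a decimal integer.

80

70 = (2,4,0)_5 → 2³ + 4³ + 0³ = 72
72 = (2,4,2)_5 → 2³ + 4³ + 2³ = 80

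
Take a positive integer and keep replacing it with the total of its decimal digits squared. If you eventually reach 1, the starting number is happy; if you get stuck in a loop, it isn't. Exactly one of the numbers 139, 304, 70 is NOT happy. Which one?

139: 139 → 91 → 82 → 68 → 100 → 1  — reaches 1 (happy)
304: 304 → 25 → 29 → 85 → 89 → 145 → 42 → 20 → 4 → 16 → 37 → 58 → 89  — repeats 89 (not happy)
70: 70 → 49 → 97 → 130 → 10 → 1  — reaches 1 (happy)

304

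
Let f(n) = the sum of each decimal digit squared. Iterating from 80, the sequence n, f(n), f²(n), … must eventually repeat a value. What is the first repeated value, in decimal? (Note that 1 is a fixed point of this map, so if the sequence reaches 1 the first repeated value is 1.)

89

80 → 8² + 0² = 64
64 → 6² + 4² = 52
52 → 5² + 2² = 29
29 → 2² + 9² = 85
85 → 8² + 5² = 89
89 → 8² + 9² = 145
145 → 1² + 4² + 5² = 42
42 → 4² + 2² = 20
20 → 2² + 0² = 4
4 → 4² = 16
16 → 1² + 6² = 37
37 → 3² + 7² = 58
58 → 5² + 8² = 89  — 89 already appeared earlier.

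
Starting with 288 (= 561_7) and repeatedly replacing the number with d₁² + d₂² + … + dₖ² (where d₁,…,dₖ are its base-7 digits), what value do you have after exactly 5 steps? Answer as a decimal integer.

288 = (5,6,1)_7 → 5² + 6² + 1² = 62
62 = (1,1,6)_7 → 1² + 1² + 6² = 38
38 = (5,3)_7 → 5² + 3² = 34
34 = (4,6)_7 → 4² + 6² = 52
52 = (1,0,3)_7 → 1² + 0² + 3² = 10

10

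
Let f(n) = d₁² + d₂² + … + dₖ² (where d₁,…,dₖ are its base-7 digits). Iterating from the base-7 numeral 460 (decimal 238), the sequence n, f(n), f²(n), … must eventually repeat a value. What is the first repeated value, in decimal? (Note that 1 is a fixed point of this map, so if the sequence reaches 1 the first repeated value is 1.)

238 = (4,6,0)_7 → 52
52 = (1,0,3)_7 → 10
10 = (1,3)_7 → 10  — 10 already appeared earlier.

10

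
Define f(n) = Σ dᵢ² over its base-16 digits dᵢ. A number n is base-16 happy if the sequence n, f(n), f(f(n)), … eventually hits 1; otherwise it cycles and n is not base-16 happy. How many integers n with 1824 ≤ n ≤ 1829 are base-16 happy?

1824: 1824 → 53 → 34 → 8 → 64 → 16 → 1  — base-16 happy
1825: 1825 → 54 → 45 → 173 → 269 → 170 → 200 → 208 → 169 → 181 → 146 → 85 → 50 → 13 → 169  — not base-16 happy
1826: 1826 → 57 → 90 → 125 → 218 → 269 → 170 → 200 → 208 → 169 → 181 → 146 → 85 → 50 → 13 → 169  — not base-16 happy
1827: 1827 → 62 → 205 → 313 → 91 → 146 → 85 → 50 → 13 → 169 → 181 → 146  — not base-16 happy
1828: 1828 → 69 → 41 → 85 → 50 → 13 → 169 → 181 → 146 → 85  — not base-16 happy
1829: 1829 → 78 → 212 → 185 → 202 → 244 → 241 → 226 → 200 → 208 → 169 → 181 → 146 → 85 → 50 → 13 → 169  — not base-16 happy
base-16 happy: 1824

1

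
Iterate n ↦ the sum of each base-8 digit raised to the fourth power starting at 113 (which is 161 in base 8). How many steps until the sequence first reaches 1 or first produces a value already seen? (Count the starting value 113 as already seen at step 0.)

113 = (1,6,1)_8 → 1⁴ + 6⁴ + 1⁴ = 1 + 1296 + 1 = 1298
1298 = (2,4,2,2)_8 → 2⁴ + 4⁴ + 2⁴ + 2⁴ = 16 + 256 + 16 + 16 = 304
304 = (4,6,0)_8 → 4⁴ + 6⁴ + 0⁴ = 256 + 1296 + 0 = 1552
1552 = (3,0,2,0)_8 → 3⁴ + 0⁴ + 2⁴ + 0⁴ = 81 + 0 + 16 + 0 = 97
97 = (1,4,1)_8 → 1⁴ + 4⁴ + 1⁴ = 1 + 256 + 1 = 258
258 = (4,0,2)_8 → 4⁴ + 0⁴ + 2⁴ = 256 + 0 + 16 = 272
272 = (4,2,0)_8 → 4⁴ + 2⁴ + 0⁴ = 256 + 16 + 0 = 272  — 272 repeats.
That took 7 steps.

7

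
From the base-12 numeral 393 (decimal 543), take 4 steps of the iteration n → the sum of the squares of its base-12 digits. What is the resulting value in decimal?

543 = (3,9,3)_12 → 99
99 = (8,3)_12 → 73
73 = (6,1)_12 → 37
37 = (3,1)_12 → 10

10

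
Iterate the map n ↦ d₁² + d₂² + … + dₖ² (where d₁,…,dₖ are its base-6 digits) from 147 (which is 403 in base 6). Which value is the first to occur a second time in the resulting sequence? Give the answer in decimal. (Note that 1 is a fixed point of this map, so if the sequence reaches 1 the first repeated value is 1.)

147 = (4,0,3)_6 → 4² + 0² + 3² = 16 + 0 + 9 = 25
25 = (4,1)_6 → 4² + 1² = 16 + 1 = 17
17 = (2,5)_6 → 2² + 5² = 4 + 25 = 29
29 = (4,5)_6 → 4² + 5² = 16 + 25 = 41
41 = (1,0,5)_6 → 1² + 0² + 5² = 1 + 0 + 25 = 26
26 = (4,2)_6 → 4² + 2² = 16 + 4 = 20
20 = (3,2)_6 → 3² + 2² = 9 + 4 = 13
13 = (2,1)_6 → 2² + 1² = 4 + 1 = 5
5 = (5)_6 → 5² = 25  — 25 already appeared earlier.

25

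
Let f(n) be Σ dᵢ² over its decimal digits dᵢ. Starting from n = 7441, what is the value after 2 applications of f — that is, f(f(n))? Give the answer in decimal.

68

7441 → 7² + 4² + 4² + 1² = 49 + 16 + 16 + 1 = 82
82 → 8² + 2² = 64 + 4 = 68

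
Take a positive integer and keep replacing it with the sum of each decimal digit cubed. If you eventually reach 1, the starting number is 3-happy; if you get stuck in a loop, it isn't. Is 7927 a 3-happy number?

7927 → 7³ + 9³ + 2³ + 7³ = 1423
1423 → 1³ + 4³ + 2³ + 3³ = 100
100 → 1³ + 0³ + 0³ = 1  — reached 1.

3-happy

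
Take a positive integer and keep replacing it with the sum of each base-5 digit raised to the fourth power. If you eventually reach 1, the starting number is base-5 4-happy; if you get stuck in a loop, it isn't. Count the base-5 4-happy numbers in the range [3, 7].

1

3: 3 → 81 → 83 → 163 → 99 → 593 → 499 → 849 → 595 → 593  (repeats 593)
4: 4 → 256 → 18 → 162 → 34 → 258 → 98 → 418 → 244 → 594 → 674 → 514 → 528 → 338 → 194 → 354 → 528  (repeats 528)
5: 5 → 1  (reaches 1)
6: 6 → 2 → 16 → 82 → 98 → 418 → 244 → 594 → 674 → 514 → 528 → 338 → 194 → 354 → 528  (repeats 528)
7: 7 → 17 → 97 → 353 → 353  (repeats 353)
base-5 4-happy: 5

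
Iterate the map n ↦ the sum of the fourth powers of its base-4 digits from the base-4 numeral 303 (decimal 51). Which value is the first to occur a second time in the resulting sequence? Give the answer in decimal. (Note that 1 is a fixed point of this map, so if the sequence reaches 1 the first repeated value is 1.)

81

51 = (3,0,3)_4 → 3⁴ + 0⁴ + 3⁴ = 162
162 = (2,2,0,2)_4 → 2⁴ + 2⁴ + 0⁴ + 2⁴ = 48
48 = (3,0,0)_4 → 3⁴ + 0⁴ + 0⁴ = 81
81 = (1,1,0,1)_4 → 1⁴ + 1⁴ + 0⁴ + 1⁴ = 3
3 = (3)_4 → 3⁴ = 81  — 81 already appeared earlier.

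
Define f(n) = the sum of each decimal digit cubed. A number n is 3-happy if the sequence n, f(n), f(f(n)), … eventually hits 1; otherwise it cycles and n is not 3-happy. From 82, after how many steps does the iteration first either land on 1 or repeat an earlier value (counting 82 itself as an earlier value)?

5

82 → 520
520 → 133
133 → 55
55 → 250
250 → 133  — 133 repeats.
That took 5 steps.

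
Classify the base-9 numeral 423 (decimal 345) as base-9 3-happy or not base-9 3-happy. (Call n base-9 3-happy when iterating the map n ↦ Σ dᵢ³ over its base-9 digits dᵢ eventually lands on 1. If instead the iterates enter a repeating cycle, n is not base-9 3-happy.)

base-9 3-happy

345 = (4,2,3)_9 → 4³ + 2³ + 3³ = 99
99 = (1,2,0)_9 → 1³ + 2³ + 0³ = 9
9 = (1,0)_9 → 1³ + 0³ = 1  — reached 1.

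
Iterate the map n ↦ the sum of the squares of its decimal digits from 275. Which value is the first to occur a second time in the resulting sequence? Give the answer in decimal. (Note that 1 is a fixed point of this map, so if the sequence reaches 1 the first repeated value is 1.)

4

275 → 2² + 7² + 5² = 4 + 49 + 25 = 78
78 → 7² + 8² = 49 + 64 = 113
113 → 1² + 1² + 3² = 1 + 1 + 9 = 11
11 → 1² + 1² = 1 + 1 = 2
2 → 2² = 4
4 → 4² = 16
16 → 1² + 6² = 1 + 36 = 37
37 → 3² + 7² = 9 + 49 = 58
58 → 5² + 8² = 25 + 64 = 89
89 → 8² + 9² = 64 + 81 = 145
145 → 1² + 4² + 5² = 1 + 16 + 25 = 42
42 → 4² + 2² = 16 + 4 = 20
20 → 2² + 0² = 4 + 0 = 4  — 4 already appeared earlier.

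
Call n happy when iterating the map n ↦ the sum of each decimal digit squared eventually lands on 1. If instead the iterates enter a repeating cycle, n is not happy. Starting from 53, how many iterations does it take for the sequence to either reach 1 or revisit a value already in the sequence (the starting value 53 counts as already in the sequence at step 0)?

53 → 34
34 → 25
25 → 29
29 → 85
85 → 89
89 → 145
145 → 42
42 → 20
20 → 4
4 → 16
16 → 37
37 → 58
58 → 89  — 89 repeats.
That took 13 steps.

13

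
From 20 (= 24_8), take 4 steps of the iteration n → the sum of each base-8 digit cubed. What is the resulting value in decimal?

1

20 = (2,4)_8 → 2³ + 4³ = 8 + 64 = 72
72 = (1,1,0)_8 → 1³ + 1³ + 0³ = 1 + 1 + 0 = 2
2 = (2)_8 → 2³ = 8
8 = (1,0)_8 → 1³ + 0³ = 1 + 0 = 1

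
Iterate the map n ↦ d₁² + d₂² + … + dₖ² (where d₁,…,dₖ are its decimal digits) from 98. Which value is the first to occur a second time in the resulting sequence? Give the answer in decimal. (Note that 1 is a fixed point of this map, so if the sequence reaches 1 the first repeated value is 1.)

98 → 9² + 8² = 81 + 64 = 145
145 → 1² + 4² + 5² = 1 + 16 + 25 = 42
42 → 4² + 2² = 16 + 4 = 20
20 → 2² + 0² = 4 + 0 = 4
4 → 4² = 16
16 → 1² + 6² = 1 + 36 = 37
37 → 3² + 7² = 9 + 49 = 58
58 → 5² + 8² = 25 + 64 = 89
89 → 8² + 9² = 64 + 81 = 145  — 145 already appeared earlier.

145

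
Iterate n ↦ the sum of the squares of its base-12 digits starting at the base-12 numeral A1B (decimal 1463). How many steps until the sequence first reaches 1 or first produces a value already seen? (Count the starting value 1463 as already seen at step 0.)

7

1463 = (10,1,11)_12 → 10² + 1² + 11² = 100 + 1 + 121 = 222
222 = (1,6,6)_12 → 1² + 6² + 6² = 1 + 36 + 36 = 73
73 = (6,1)_12 → 6² + 1² = 36 + 1 = 37
37 = (3,1)_12 → 3² + 1² = 9 + 1 = 10
10 = (10)_12 → 10² = 100
100 = (8,4)_12 → 8² + 4² = 64 + 16 = 80
80 = (6,8)_12 → 6² + 8² = 36 + 64 = 100  — 100 repeats.
That took 7 steps.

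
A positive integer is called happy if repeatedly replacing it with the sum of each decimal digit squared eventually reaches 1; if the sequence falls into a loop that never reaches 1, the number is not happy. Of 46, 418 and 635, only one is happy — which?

46: 46 → 52 → 29 → 85 → 89 → 145 → 42 → 20 → 4 → 16 → 37 → 58 → 89  — repeats 89 (not happy)
418: 418 → 81 → 65 → 61 → 37 → 58 → 89 → 145 → 42 → 20 → 4 → 16 → 37  — repeats 37 (not happy)
635: 635 → 70 → 49 → 97 → 130 → 10 → 1  — reaches 1 (happy)

635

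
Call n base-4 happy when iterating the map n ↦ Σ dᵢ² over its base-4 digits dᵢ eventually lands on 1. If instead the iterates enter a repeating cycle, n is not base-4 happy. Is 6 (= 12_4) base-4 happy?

base-4 happy

6 = (1,2)_4 → 1² + 2² = 1 + 4 = 5
5 = (1,1)_4 → 1² + 1² = 1 + 1 = 2
2 = (2)_4 → 2² = 4
4 = (1,0)_4 → 1² + 0² = 1 + 0 = 1  — reached 1.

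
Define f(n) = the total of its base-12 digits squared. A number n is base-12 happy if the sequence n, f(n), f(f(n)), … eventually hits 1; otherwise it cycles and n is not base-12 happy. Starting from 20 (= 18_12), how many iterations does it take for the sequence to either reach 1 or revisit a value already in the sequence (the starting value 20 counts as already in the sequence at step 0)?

20 = (1,8)_12 → 65
65 = (5,5)_12 → 50
50 = (4,2)_12 → 20  — 20 repeats.
That took 3 steps.

3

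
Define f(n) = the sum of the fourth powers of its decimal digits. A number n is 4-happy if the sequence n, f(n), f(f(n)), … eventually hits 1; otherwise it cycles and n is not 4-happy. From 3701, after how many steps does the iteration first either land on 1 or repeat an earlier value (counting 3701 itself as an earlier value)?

9

3701 → 3⁴ + 7⁴ + 0⁴ + 1⁴ = 81 + 2401 + 0 + 1 = 2483
2483 → 2⁴ + 4⁴ + 8⁴ + 3⁴ = 16 + 256 + 4096 + 81 = 4449
4449 → 4⁴ + 4⁴ + 4⁴ + 9⁴ = 256 + 256 + 256 + 6561 = 7329
7329 → 7⁴ + 3⁴ + 2⁴ + 9⁴ = 2401 + 81 + 16 + 6561 = 9059
9059 → 9⁴ + 0⁴ + 5⁴ + 9⁴ = 6561 + 0 + 625 + 6561 = 13747
13747 → 1⁴ + 3⁴ + 7⁴ + 4⁴ + 7⁴ = 1 + 81 + 2401 + 256 + 2401 = 5140
5140 → 5⁴ + 1⁴ + 4⁴ + 0⁴ = 625 + 1 + 256 + 0 = 882
882 → 8⁴ + 8⁴ + 2⁴ = 4096 + 4096 + 16 = 8208
8208 → 8⁴ + 2⁴ + 0⁴ + 8⁴ = 4096 + 16 + 0 + 4096 = 8208  — 8208 repeats.
That took 9 steps.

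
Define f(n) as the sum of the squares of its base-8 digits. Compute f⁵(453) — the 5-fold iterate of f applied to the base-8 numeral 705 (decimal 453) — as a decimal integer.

16

453 = (7,0,5)_8 → 7² + 0² + 5² = 49 + 0 + 25 = 74
74 = (1,1,2)_8 → 1² + 1² + 2² = 1 + 1 + 4 = 6
6 = (6)_8 → 6² = 36
36 = (4,4)_8 → 4² + 4² = 16 + 16 = 32
32 = (4,0)_8 → 4² + 0² = 16 + 0 = 16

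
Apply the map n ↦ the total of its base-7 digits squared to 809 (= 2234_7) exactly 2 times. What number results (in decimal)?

41

809 = (2,2,3,4)_7 → 33
33 = (4,5)_7 → 41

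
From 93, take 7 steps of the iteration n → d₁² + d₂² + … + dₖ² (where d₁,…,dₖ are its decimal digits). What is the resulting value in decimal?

93 → 9² + 3² = 81 + 9 = 90
90 → 9² + 0² = 81 + 0 = 81
81 → 8² + 1² = 64 + 1 = 65
65 → 6² + 5² = 36 + 25 = 61
61 → 6² + 1² = 36 + 1 = 37
37 → 3² + 7² = 9 + 49 = 58
58 → 5² + 8² = 25 + 64 = 89

89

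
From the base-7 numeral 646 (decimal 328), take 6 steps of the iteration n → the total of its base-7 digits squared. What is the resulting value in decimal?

52

328 = (6,4,6)_7 → 6² + 4² + 6² = 88
88 = (1,5,4)_7 → 1² + 5² + 4² = 42
42 = (6,0)_7 → 6² + 0² = 36
36 = (5,1)_7 → 5² + 1² = 26
26 = (3,5)_7 → 3² + 5² = 34
34 = (4,6)_7 → 4² + 6² = 52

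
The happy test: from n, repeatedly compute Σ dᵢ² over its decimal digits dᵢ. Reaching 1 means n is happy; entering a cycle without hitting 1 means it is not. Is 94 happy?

happy

94 → 9² + 4² = 81 + 16 = 97
97 → 9² + 7² = 81 + 49 = 130
130 → 1² + 3² + 0² = 1 + 9 + 0 = 10
10 → 1² + 0² = 1 + 0 = 1  — reached 1.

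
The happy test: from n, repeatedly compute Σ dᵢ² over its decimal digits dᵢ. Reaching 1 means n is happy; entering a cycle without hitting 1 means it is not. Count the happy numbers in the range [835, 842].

835: 835 → 98 → 145 → 42 → 20 → 4 → 16 → 37 → 58 → 89 → 145  — not happy
836: 836 → 109 → 82 → 68 → 100 → 1  — happy
837: 837 → 122 → 9 → 81 → 65 → 61 → 37 → 58 → 89 → 145 → 42 → 20 → 4 → 16 → 37  — not happy
838: 838 → 137 → 59 → 106 → 37 → 58 → 89 → 145 → 42 → 20 → 4 → 16 → 37  — not happy
839: 839 → 154 → 42 → 20 → 4 → 16 → 37 → 58 → 89 → 145 → 42  — not happy
840: 840 → 80 → 64 → 52 → 29 → 85 → 89 → 145 → 42 → 20 → 4 → 16 → 37 → 58 → 89  — not happy
841: 841 → 81 → 65 → 61 → 37 → 58 → 89 → 145 → 42 → 20 → 4 → 16 → 37  — not happy
842: 842 → 84 → 80 → 64 → 52 → 29 → 85 → 89 → 145 → 42 → 20 → 4 → 16 → 37 → 58 → 89  — not happy
happy: 836

1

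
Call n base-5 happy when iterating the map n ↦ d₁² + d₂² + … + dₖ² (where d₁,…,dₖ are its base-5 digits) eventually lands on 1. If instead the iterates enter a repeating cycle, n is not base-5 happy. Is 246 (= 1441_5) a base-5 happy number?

246 = (1,4,4,1)_5 → 1² + 4² + 4² + 1² = 34
34 = (1,1,4)_5 → 1² + 1² + 4² = 18
18 = (3,3)_5 → 3² + 3² = 18  — 18 already seen; the sequence cycles without reaching 1.

not base-5 happy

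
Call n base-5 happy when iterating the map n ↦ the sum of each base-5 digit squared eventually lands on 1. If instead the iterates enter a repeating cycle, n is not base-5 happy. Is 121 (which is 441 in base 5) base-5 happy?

base-5 happy

121 = (4,4,1)_5 → 4² + 4² + 1² = 16 + 16 + 1 = 33
33 = (1,1,3)_5 → 1² + 1² + 3² = 1 + 1 + 9 = 11
11 = (2,1)_5 → 2² + 1² = 4 + 1 = 5
5 = (1,0)_5 → 1² + 0² = 1 + 0 = 1  — reached 1.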